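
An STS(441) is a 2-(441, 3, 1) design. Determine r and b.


An STS(v) is a 2-(v, 3, 1) BIBD: block size k = 3, λ = 1.
Replication: r(k − 1) = λ(v − 1) ⇒ r·2 = 441 − 1 = 440 ⇒ r = 220.
Block count: b = v(v − 1)/6 = 441·440/6 = 194040/6 = 32340.

r = 220, b = 32340.


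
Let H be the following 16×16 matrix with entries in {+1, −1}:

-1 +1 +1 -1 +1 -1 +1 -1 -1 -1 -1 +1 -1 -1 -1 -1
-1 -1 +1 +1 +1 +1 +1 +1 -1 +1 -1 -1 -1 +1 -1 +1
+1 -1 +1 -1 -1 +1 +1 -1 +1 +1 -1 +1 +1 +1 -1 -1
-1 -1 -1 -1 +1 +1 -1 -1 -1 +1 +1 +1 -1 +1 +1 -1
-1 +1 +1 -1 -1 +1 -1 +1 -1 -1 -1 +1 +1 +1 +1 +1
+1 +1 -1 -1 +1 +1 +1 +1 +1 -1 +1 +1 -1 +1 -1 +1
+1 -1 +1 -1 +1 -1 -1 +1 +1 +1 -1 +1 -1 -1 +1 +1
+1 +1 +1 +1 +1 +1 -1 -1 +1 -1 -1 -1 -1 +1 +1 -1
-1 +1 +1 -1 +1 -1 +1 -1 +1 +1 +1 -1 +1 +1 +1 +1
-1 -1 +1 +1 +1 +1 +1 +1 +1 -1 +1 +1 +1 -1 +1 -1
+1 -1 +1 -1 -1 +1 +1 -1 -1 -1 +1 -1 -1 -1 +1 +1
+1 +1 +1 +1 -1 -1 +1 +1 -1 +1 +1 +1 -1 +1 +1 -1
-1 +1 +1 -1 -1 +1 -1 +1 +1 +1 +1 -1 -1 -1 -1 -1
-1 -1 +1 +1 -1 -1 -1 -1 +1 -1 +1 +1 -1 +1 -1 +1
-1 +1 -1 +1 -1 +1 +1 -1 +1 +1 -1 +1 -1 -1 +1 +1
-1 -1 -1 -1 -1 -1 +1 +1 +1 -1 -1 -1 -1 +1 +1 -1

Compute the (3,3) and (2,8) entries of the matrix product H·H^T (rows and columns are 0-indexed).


Row 2 of H: [1, -1, 1, -1, -1, 1, 1, -1, 1, 1, -1, 1, 1, 1, -1, -1].
Row 3 of H: [-1, -1, -1, -1, 1, 1, -1, -1, -1, 1, 1, 1, -1, 1, 1, -1].
Row 8 of H: [-1, 1, 1, -1, 1, -1, 1, -1, 1, 1, 1, -1, 1, 1, 1, 1].
(H·H^T)[3][3] = Σ_j H[3][j]·H[3][j] = (-1)² + (-1)² + (-1)² + (-1)² + (1)² + (1)² + (-1)² + (-1)² + (-1)² + (1)² + (1)² + (1)² + (-1)² + (1)² + (1)² + (-1)² = 1 + 1 + 1 + 1 + 1 + 1 + 1 + 1 + 1 + 1 + 1 + 1 + 1 + 1 + 1 + 1 = 16.
(H·H^T)[2][8] = Σ_j H[2][j]·H[8][j] = (1)·(-1) + (-1)·(1) + (1)·(1) + (-1)·(-1) + (-1)·(1) + (1)·(-1) + (1)·(1) + (-1)·(-1) + (1)·(1) + (1)·(1) + (-1)·(1) + (1)·(-1) + (1)·(1) + (1)·(1) + (-1)·(1) + (-1)·(1) = -1 + -1 + 1 + 1 + -1 + -1 + 1 + 1 + 1 + 1 + -1 + -1 + 1 + 1 + -1 + -1 = 0.
So rows 2 and 8 are orthogonal; the diagonal entry equals n = 16.

(3,3) entry = 16; (2,8) entry = 0.


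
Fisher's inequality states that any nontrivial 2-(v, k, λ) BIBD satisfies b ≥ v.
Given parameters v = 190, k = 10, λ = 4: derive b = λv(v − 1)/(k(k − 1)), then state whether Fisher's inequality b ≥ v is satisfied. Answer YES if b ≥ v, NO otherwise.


r = λ(v − 1)/(k − 1) = 4·189/9 = 84.
b = vr/k = 190·84/10 = 1596.
Fisher's inequality: b ≥ v ⇔ 1596 ≥ 190? YES.

YES


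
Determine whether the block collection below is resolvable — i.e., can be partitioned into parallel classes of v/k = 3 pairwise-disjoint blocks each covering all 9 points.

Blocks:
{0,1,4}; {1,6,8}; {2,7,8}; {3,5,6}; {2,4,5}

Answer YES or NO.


v = 9, block size k = 3, number of blocks = 5.
For resolvability, blocks must partition into parallel classes of size v/k = 3.
Total blocks must therefore be a multiple of 3: 5 = 3·1 + 2 ⇒ not divisible ✗.
Resolvable? NO.

NO


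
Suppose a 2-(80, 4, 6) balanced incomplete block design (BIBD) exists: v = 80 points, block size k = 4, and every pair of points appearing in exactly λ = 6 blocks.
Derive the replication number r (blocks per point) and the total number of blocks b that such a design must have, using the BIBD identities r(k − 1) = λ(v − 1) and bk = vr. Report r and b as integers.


Any 2-(v, k, λ) BIBD satisfies two necessary conditions:
  (i)  Each point sits in r blocks, and counting incidences through any fixed point gives r(k − 1) = λ(v − 1), so r = λ(v − 1)/(k − 1).
  (ii) Total incidences bk = vr, so b = vr/k.
Step 1: r = λ(v − 1)/(k − 1) = 6·(80 − 1)/(4 − 1) = 6·79/3 = 474/3 = 158.
Step 2: b = vr/k = 80·158/4 = 12640/4 = 3160.
Check integrality: r = 158 ∈ Z ✓, b = 3160 ∈ Z ✓.
(These identities are necessary conditions: they determine r and b for any design with these parameters, but do not by themselves prove that one exists.)

r = 158, b = 3160.


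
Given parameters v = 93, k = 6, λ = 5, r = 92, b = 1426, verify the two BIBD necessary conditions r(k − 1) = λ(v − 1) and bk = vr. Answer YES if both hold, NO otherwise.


Condition (i): r(k − 1) = 92·5 = 460; λ(v − 1) = 5·92 = 460. Match? YES.
Condition (ii): bk = 1426·6 = 8556; vr = 93·92 = 8556. Match? YES.
Both conditions hold? YES.

YES


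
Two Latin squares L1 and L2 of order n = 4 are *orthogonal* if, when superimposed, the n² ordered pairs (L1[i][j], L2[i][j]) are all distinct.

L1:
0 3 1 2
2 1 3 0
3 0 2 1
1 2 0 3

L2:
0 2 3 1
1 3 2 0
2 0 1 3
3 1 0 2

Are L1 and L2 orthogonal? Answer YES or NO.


Form the n² = 16 superimposed pairs (L1[i][j], L2[i][j]), row by row (rows and columns indexed from 0):
row 0: (0,0) (3,2) (1,3) (2,1)
row 1: (2,1) (1,3) (3,2) (0,0)
row 2: (3,2) (0,0) (2,1) (1,3)
row 3: (1,3) (2,1) (0,0) (3,2)
Orthogonality requires all 16 pairs distinct.
But the pair (2,1) repeats: cell (0,3) has L1 = 2, L2 = 1, and cell (1,0) has L1 = 2, L2 = 1.
A repeated pair means some other pair never occurs (only 4 distinct pairs out of 16), so the squares are not orthogonal.
Conclusion: NO.

NO


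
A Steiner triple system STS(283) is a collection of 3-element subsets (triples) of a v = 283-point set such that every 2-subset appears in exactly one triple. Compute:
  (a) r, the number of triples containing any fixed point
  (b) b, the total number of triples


An STS(v) is a 2-(v, 3, 1) BIBD: block size k = 3, λ = 1.
Replication: r(k − 1) = λ(v − 1) ⇒ r·2 = 283 − 1 = 282 ⇒ r = 141.
Block count: b = v(v − 1)/6 = 283·282/6 = 79806/6 = 13301.
(Check via bk = vr: 13301·3 = 39903 = 283·141 = 39903 ✓.)

r = 141, b = 13301.


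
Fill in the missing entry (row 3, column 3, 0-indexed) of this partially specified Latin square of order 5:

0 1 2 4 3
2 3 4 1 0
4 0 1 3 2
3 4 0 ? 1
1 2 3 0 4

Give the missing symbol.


Row 3 contains symbols [0, 1, 3, 4] — missing [2].
Column 3 contains symbols [0, 1, 3, 4] — missing [2].
The missing symbol must appear in both missing sets; intersection = [2].
Therefore the hidden value is 2.

Missing value = 2.


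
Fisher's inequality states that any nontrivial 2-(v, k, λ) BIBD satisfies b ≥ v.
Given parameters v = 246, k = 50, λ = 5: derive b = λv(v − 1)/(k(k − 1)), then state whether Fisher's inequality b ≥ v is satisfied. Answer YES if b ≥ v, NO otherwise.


r = λ(v − 1)/(k − 1) = 5·245/49 = 25.
b = vr/k = 246·25/50 = 123.
Fisher's inequality: b ≥ v ⇔ 123 ≥ 246? NO.

NO


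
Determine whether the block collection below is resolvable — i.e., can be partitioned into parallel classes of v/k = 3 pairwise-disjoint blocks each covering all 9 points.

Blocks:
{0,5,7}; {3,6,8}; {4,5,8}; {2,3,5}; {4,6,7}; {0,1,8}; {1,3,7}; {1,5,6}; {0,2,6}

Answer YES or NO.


v = 9, block size k = 3, number of blocks = 9.
For resolvability, blocks must partition into parallel classes of size v/k = 3.
Total blocks must therefore be a multiple of 3: 9 = 3·3 + 0 ⇒ divisible ✓.
Consider block {0,5,7}. The only other block(s) in the collection disjoint from it are {3,6,8} — just 1 block(s). Any parallel class containing {0,5,7} would need 2 other blocks each disjoint from it, so no parallel class of size 3 can contain {0,5,7}.
Since every block must belong to some parallel class in a resolution, the collection cannot be partitioned into parallel classes.
Resolvable? NO.

NO


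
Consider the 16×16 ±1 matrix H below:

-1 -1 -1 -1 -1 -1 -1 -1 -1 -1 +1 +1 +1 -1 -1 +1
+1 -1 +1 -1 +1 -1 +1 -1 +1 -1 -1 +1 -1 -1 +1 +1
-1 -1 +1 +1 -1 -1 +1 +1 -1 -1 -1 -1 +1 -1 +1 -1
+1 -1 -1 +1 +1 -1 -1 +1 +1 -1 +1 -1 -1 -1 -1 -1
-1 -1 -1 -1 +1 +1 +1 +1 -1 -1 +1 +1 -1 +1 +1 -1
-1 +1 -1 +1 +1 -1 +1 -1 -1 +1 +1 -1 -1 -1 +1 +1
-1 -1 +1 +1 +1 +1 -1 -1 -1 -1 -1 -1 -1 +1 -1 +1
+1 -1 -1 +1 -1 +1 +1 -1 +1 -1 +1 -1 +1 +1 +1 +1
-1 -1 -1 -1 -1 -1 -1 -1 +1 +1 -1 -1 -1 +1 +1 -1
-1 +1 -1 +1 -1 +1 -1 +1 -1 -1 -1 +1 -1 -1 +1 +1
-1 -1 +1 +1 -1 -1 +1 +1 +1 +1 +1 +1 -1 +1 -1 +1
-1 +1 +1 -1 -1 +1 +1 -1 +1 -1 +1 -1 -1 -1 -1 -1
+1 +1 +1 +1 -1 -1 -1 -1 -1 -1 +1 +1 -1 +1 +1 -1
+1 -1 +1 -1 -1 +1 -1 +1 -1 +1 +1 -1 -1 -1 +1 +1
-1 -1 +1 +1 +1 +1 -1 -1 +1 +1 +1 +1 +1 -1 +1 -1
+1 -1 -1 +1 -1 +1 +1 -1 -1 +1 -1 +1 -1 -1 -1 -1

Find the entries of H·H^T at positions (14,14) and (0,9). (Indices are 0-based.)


Row 0 of H: [-1, -1, -1, -1, -1, -1, -1, -1, -1, -1, 1, 1, 1, -1, -1, 1].
Row 9 of H: [-1, 1, -1, 1, -1, 1, -1, 1, -1, -1, -1, 1, -1, -1, 1, 1].
Row 14 of H: [-1, -1, 1, 1, 1, 1, -1, -1, 1, 1, 1, 1, 1, -1, 1, -1].
(H·H^T)[14][14] = Σ_j H[14][j]·H[14][j] = (-1)² + (-1)² + (1)² + (1)² + (1)² + (1)² + (-1)² + (-1)² + (1)² + (1)² + (1)² + (1)² + (1)² + (-1)² + (1)² + (-1)² = 1 + 1 + 1 + 1 + 1 + 1 + 1 + 1 + 1 + 1 + 1 + 1 + 1 + 1 + 1 + 1 = 16.
(H·H^T)[0][9] = Σ_j H[0][j]·H[9][j] = (-1)·(-1) + (-1)·(1) + (-1)·(-1) + (-1)·(1) + (-1)·(-1) + (-1)·(1) + (-1)·(-1) + (-1)·(1) + (-1)·(-1) + (-1)·(-1) + (1)·(-1) + (1)·(1) + (1)·(-1) + (-1)·(-1) + (-1)·(1) + (1)·(1) = 1 + -1 + 1 + -1 + 1 + -1 + 1 + -1 + 1 + 1 + -1 + 1 + -1 + 1 + -1 + 1 = 2.
Rows 0 and 9 are not orthogonal (dot product = 2 ≠ 0), so H is not a Hadamard matrix.

(14,14) entry = 16; (0,9) entry = 2.


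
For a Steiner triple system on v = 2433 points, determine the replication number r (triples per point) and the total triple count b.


An STS(v) is a 2-(v, 3, 1) BIBD: block size k = 3, λ = 1.
Replication: r(k − 1) = λ(v − 1) ⇒ r·2 = 2433 − 1 = 2432 ⇒ r = 1216.
Block count: b = v(v − 1)/6 = 2433·2432/6 = 5917056/6 = 986176.
(Check via bk = vr: 986176·3 = 2958528 = 2433·1216 = 2958528 ✓.)

r = 1216, b = 986176.


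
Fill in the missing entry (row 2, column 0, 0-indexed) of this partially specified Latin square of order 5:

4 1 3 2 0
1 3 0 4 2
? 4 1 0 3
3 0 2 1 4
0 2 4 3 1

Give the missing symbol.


Row 2 contains symbols [0, 1, 3, 4] — missing [2].
Column 0 contains symbols [0, 1, 3, 4] — missing [2].
The missing symbol must appear in both missing sets; intersection = [2].
Therefore the hidden value is 2.

Missing value = 2.


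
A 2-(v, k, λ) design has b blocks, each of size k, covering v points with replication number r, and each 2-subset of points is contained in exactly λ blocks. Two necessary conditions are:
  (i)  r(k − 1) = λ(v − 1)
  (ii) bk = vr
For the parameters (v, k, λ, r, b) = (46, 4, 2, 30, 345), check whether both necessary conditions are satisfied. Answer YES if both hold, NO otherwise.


Condition (i): r(k − 1) = 30·3 = 90; λ(v − 1) = 2·45 = 90. Match? YES.
Condition (ii): bk = 345·4 = 1380; vr = 46·30 = 1380. Match? YES.
Both conditions hold? YES.

YES


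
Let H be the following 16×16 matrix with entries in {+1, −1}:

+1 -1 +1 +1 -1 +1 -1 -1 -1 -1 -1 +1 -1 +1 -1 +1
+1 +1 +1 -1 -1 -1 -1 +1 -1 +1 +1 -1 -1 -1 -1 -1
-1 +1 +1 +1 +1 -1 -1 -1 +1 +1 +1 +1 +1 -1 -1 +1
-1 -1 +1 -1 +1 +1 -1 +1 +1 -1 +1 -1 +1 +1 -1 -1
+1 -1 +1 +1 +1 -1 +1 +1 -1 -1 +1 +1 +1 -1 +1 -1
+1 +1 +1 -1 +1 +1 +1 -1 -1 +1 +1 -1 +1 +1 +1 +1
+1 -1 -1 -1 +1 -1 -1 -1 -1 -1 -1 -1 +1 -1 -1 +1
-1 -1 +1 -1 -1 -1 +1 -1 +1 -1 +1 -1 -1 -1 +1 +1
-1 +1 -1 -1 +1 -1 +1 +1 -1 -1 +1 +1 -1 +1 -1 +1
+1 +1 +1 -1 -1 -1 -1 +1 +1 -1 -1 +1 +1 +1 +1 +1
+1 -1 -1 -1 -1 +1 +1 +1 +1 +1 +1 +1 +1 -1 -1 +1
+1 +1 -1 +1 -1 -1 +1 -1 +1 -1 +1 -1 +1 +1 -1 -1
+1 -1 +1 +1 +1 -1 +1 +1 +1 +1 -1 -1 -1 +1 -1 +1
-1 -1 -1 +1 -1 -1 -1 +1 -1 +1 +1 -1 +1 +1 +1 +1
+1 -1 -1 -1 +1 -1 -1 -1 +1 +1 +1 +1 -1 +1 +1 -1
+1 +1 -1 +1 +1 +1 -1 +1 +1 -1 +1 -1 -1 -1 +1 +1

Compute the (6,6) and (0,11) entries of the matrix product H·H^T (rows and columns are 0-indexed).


Row 0 of H: [1, -1, 1, 1, -1, 1, -1, -1, -1, -1, -1, 1, -1, 1, -1, 1].
Row 6 of H: [1, -1, -1, -1, 1, -1, -1, -1, -1, -1, -1, -1, 1, -1, -1, 1].
Row 11 of H: [1, 1, -1, 1, -1, -1, 1, -1, 1, -1, 1, -1, 1, 1, -1, -1].
(H·H^T)[6][6] = Σ_j H[6][j]·H[6][j] = (1)² + (-1)² + (-1)² + (-1)² + (1)² + (-1)² + (-1)² + (-1)² + (-1)² + (-1)² + (-1)² + (-1)² + (1)² + (-1)² + (-1)² + (1)² = 1 + 1 + 1 + 1 + 1 + 1 + 1 + 1 + 1 + 1 + 1 + 1 + 1 + 1 + 1 + 1 = 16.
(H·H^T)[0][11] = Σ_j H[0][j]·H[11][j] = (1)·(1) + (-1)·(1) + (1)·(-1) + (1)·(1) + (-1)·(-1) + (1)·(-1) + (-1)·(1) + (-1)·(-1) + (-1)·(1) + (-1)·(-1) + (-1)·(1) + (1)·(-1) + (-1)·(1) + (1)·(1) + (-1)·(-1) + (1)·(-1) = 1 + -1 + -1 + 1 + 1 + -1 + -1 + 1 + -1 + 1 + -1 + -1 + -1 + 1 + 1 + -1 = -2.
Rows 0 and 11 are not orthogonal (dot product = -2 ≠ 0), so H is not a Hadamard matrix.

(6,6) entry = 16; (0,11) entry = -2.


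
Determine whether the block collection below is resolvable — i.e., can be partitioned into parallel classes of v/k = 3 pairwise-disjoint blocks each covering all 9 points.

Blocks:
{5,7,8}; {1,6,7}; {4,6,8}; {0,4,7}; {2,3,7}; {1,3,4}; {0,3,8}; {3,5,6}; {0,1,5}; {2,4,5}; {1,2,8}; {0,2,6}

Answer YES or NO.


v = 9, block size k = 3, number of blocks = 12.
For resolvability, blocks must partition into parallel classes of size v/k = 3.
Total blocks must therefore be a multiple of 3: 12 = 3·4 + 0 ⇒ divisible ✓.
Greedy packing gives 4 candidate class(es). Each should be a full parallel class (size 3, covers all 9 points).
  Class 1 (3 blocks): {5,7,8}; {1,3,4}; {0,2,6}. Points covered: [0, 1, 2, 3, 4, 5, 6, 7, 8].
  Class 2 (3 blocks): {1,6,7}; {0,3,8}; {2,4,5}. Points covered: [0, 1, 2, 3, 4, 5, 6, 7, 8].
  Class 3 (3 blocks): {4,6,8}; {2,3,7}; {0,1,5}. Points covered: [0, 1, 2, 3, 4, 5, 6, 7, 8].
  Class 4 (3 blocks): {0,4,7}; {3,5,6}; {1,2,8}. Points covered: [0, 1, 2, 3, 4, 5, 6, 7, 8].
All classes full (size 3)? YES. All classes cover every point? YES.
Resolvable? YES.

YES


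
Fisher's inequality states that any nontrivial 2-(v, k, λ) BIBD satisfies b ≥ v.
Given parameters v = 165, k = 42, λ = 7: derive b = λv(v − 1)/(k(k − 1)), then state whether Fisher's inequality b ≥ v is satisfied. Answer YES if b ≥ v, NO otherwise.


r = λ(v − 1)/(k − 1) = 7·164/41 = 28.
b = vr/k = 165·28/42 = 110.
Fisher's inequality: b ≥ v ⇔ 110 ≥ 165? NO.

NO


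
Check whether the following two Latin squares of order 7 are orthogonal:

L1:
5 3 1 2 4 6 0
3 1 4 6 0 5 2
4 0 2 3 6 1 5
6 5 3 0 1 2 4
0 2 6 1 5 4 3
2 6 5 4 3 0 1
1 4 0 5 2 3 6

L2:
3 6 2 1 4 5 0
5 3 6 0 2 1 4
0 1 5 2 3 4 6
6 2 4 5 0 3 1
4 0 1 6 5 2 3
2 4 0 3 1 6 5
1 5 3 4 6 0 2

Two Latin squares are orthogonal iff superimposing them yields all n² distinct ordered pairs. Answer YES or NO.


Form the n² = 49 superimposed pairs (L1[i][j], L2[i][j]), row by row (rows and columns indexed from 0):
row 0: (5,3) (3,6) (1,2) (2,1) (4,4) (6,5) (0,0)
row 1: (3,5) (1,3) (4,6) (6,0) (0,2) (5,1) (2,4)
row 2: (4,0) (0,1) (2,5) (3,2) (6,3) (1,4) (5,6)
row 3: (6,6) (5,2) (3,4) (0,5) (1,0) (2,3) (4,1)
row 4: (0,4) (2,0) (6,1) (1,6) (5,5) (4,2) (3,3)
row 5: (2,2) (6,4) (5,0) (4,3) (3,1) (0,6) (1,5)
row 6: (1,1) (4,5) (0,3) (5,4) (2,6) (3,0) (6,2)
Orthogonality requires all 49 pairs distinct.
Check by first coordinate: for each symbol s of L1, list the L2 entries in the n cells where L1 = s; they must all differ.
  L1 = 0: L2 entries (in reading order) 0, 2, 1, 5, 4, 6, 3 — all 7 distinct ✓
  L1 = 1: L2 entries (in reading order) 2, 3, 4, 0, 6, 5, 1 — all 7 distinct ✓
  L1 = 2: L2 entries (in reading order) 1, 4, 5, 3, 0, 2, 6 — all 7 distinct ✓
  L1 = 3: L2 entries (in reading order) 6, 5, 2, 4, 3, 1, 0 — all 7 distinct ✓
  L1 = 4: L2 entries (in reading order) 4, 6, 0, 1, 2, 3, 5 — all 7 distinct ✓
  L1 = 5: L2 entries (in reading order) 3, 1, 6, 2, 5, 0, 4 — all 7 distinct ✓
  L1 = 6: L2 entries (in reading order) 5, 0, 3, 6, 1, 4, 2 — all 7 distinct ✓
Every symbol of L1 meets every symbol of L2 exactly once, so all 49 pairs are distinct (49 of 49).
Conclusion: YES.

YES


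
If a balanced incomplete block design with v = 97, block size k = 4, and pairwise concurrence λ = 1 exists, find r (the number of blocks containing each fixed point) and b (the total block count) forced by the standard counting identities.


Any 2-(v, k, λ) BIBD satisfies two necessary conditions:
  (i)  Each point sits in r blocks, and counting incidences through any fixed point gives r(k − 1) = λ(v − 1), so r = λ(v − 1)/(k − 1).
  (ii) Total incidences bk = vr, so b = vr/k.
Step 1: r = λ(v − 1)/(k − 1) = 1·(97 − 1)/(4 − 1) = 1·96/3 = 96/3 = 32.
Step 2: b = vr/k = 97·32/4 = 3104/4 = 776.
Check integrality: r = 32 ∈ Z ✓, b = 776 ∈ Z ✓.
(These identities are necessary conditions: they determine r and b for any design with these parameters, but do not by themselves prove that one exists.)

r = 32, b = 776.


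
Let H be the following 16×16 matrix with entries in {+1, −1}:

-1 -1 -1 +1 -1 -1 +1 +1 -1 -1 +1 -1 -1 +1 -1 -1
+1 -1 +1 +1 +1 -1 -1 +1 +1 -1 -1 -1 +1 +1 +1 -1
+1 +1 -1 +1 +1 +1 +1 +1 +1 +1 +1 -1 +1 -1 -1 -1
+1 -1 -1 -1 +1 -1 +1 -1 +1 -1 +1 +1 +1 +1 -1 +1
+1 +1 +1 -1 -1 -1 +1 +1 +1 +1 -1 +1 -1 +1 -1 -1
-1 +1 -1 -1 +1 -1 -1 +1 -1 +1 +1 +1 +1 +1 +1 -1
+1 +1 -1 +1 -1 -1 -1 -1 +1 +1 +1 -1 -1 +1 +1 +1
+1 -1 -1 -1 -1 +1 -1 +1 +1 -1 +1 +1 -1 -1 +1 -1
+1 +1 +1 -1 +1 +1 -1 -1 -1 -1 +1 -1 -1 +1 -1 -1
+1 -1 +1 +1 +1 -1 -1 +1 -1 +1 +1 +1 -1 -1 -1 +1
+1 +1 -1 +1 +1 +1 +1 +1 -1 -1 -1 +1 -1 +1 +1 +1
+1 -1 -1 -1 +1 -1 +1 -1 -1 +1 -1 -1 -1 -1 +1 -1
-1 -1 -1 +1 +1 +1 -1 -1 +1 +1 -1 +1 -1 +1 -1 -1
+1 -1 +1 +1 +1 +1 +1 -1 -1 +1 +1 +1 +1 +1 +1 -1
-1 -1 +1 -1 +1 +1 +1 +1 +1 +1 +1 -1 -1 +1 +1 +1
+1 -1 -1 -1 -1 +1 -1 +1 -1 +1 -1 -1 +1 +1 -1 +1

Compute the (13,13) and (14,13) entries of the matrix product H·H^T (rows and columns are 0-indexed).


Row 13 of H: [1, -1, 1, 1, 1, 1, 1, -1, -1, 1, 1, 1, 1, 1, 1, -1].
Row 14 of H: [-1, -1, 1, -1, 1, 1, 1, 1, 1, 1, 1, -1, -1, 1, 1, 1].
(H·H^T)[13][13] = Σ_j H[13][j]·H[13][j] = (1)² + (-1)² + (1)² + (1)² + (1)² + (1)² + (1)² + (-1)² + (-1)² + (1)² + (1)² + (1)² + (1)² + (1)² + (1)² + (-1)² = 1 + 1 + 1 + 1 + 1 + 1 + 1 + 1 + 1 + 1 + 1 + 1 + 1 + 1 + 1 + 1 = 16.
(H·H^T)[14][13] = Σ_j H[14][j]·H[13][j] = (-1)·(1) + (-1)·(-1) + (1)·(1) + (-1)·(1) + (1)·(1) + (1)·(1) + (1)·(1) + (1)·(-1) + (1)·(-1) + (1)·(1) + (1)·(1) + (-1)·(1) + (-1)·(1) + (1)·(1) + (1)·(1) + (1)·(-1) = -1 + 1 + 1 + -1 + 1 + 1 + 1 + -1 + -1 + 1 + 1 + -1 + -1 + 1 + 1 + -1 = 2.
Rows 14 and 13 are not orthogonal (dot product = 2 ≠ 0), so H is not a Hadamard matrix.

(13,13) entry = 16; (14,13) entry = 2.


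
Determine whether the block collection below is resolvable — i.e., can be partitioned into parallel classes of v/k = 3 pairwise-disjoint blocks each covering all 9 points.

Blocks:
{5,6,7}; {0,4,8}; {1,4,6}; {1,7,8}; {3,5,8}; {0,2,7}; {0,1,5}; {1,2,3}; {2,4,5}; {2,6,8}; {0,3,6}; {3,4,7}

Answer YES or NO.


v = 9, block size k = 3, number of blocks = 12.
For resolvability, blocks must partition into parallel classes of size v/k = 3.
Total blocks must therefore be a multiple of 3: 12 = 3·4 + 0 ⇒ divisible ✓.
Greedy packing gives 4 candidate class(es). Each should be a full parallel class (size 3, covers all 9 points).
  Class 1 (3 blocks): {5,6,7}; {0,4,8}; {1,2,3}. Points covered: [0, 1, 2, 3, 4, 5, 6, 7, 8].
  Class 2 (3 blocks): {1,4,6}; {3,5,8}; {0,2,7}. Points covered: [0, 1, 2, 3, 4, 5, 6, 7, 8].
  Class 3 (3 blocks): {1,7,8}; {2,4,5}; {0,3,6}. Points covered: [0, 1, 2, 3, 4, 5, 6, 7, 8].
  Class 4 (3 blocks): {0,1,5}; {2,6,8}; {3,4,7}. Points covered: [0, 1, 2, 3, 4, 5, 6, 7, 8].
All classes full (size 3)? YES. All classes cover every point? YES.
Resolvable? YES.

YES


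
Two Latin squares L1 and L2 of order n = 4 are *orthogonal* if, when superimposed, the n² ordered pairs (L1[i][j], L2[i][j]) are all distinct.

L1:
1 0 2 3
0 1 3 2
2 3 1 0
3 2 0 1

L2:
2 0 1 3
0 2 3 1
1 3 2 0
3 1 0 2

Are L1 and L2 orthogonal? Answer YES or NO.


Form the n² = 16 superimposed pairs (L1[i][j], L2[i][j]), row by row (rows and columns indexed from 0):
row 0: (1,2) (0,0) (2,1) (3,3)
row 1: (0,0) (1,2) (3,3) (2,1)
row 2: (2,1) (3,3) (1,2) (0,0)
row 3: (3,3) (2,1) (0,0) (1,2)
Orthogonality requires all 16 pairs distinct.
But the pair (0,0) repeats: cell (0,1) has L1 = 0, L2 = 0, and cell (1,0) has L1 = 0, L2 = 0.
A repeated pair means some other pair never occurs (only 4 distinct pairs out of 16), so the squares are not orthogonal.
Conclusion: NO.

NO


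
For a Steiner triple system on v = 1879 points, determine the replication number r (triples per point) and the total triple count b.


An STS(v) is a 2-(v, 3, 1) BIBD: block size k = 3, λ = 1.
Replication: r(k − 1) = λ(v − 1) ⇒ r·2 = 1879 − 1 = 1878 ⇒ r = 939.
Block count: b = v(v − 1)/6 = 1879·1878/6 = 3528762/6 = 588127.

r = 939, b = 588127.


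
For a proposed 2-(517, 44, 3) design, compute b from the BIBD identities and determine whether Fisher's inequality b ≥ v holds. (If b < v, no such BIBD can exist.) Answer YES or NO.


r = λ(v − 1)/(k − 1) = 3·516/43 = 36.
b = vr/k = 517·36/44 = 423.
Fisher's inequality: b ≥ v ⇔ 423 ≥ 517? NO.

NO


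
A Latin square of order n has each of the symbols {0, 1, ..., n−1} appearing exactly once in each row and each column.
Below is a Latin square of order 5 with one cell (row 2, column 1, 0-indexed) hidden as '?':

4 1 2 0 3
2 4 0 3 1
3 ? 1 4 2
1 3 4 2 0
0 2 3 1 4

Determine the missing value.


Row 2 contains symbols [1, 2, 3, 4] — missing [0].
Column 1 contains symbols [1, 2, 3, 4] — missing [0].
The missing symbol must appear in both missing sets; intersection = [0].
Therefore the hidden value is 0.

Missing value = 0.


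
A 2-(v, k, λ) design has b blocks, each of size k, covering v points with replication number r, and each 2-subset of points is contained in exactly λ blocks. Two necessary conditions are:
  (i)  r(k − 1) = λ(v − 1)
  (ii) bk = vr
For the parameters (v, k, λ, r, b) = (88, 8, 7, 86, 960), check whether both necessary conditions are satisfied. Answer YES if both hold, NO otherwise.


Condition (i): r(k − 1) = 86·7 = 602; λ(v − 1) = 7·87 = 609. Match? NO.
Condition (ii): bk = 960·8 = 7680; vr = 88·86 = 7568. Match? NO.
Both conditions hold? NO.

NO


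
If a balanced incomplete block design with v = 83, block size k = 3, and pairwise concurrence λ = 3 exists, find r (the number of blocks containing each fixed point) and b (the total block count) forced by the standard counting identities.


Any 2-(v, k, λ) BIBD satisfies two necessary conditions:
  (i)  Each point sits in r blocks, and counting incidences through any fixed point gives r(k − 1) = λ(v − 1), so r = λ(v − 1)/(k − 1).
  (ii) Total incidences bk = vr, so b = vr/k.
Step 1: r = λ(v − 1)/(k − 1) = 3·(83 − 1)/(3 − 1) = 3·82/2 = 246/2 = 123.
Step 2: b = vr/k = 83·123/3 = 10209/3 = 3403.
Check integrality: r = 123 ∈ Z ✓, b = 3403 ∈ Z ✓.
(These identities are necessary conditions: they determine r and b for any design with these parameters, but do not by themselves prove that one exists.)

r = 123, b = 3403.


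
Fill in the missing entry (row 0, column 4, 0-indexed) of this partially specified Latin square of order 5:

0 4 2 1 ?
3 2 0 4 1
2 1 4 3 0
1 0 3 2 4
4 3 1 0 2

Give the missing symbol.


Row 0 contains symbols [0, 1, 2, 4] — missing [3].
Column 4 contains symbols [0, 1, 2, 4] — missing [3].
The missing symbol must appear in both missing sets; intersection = [3].
Therefore the hidden value is 3.

Missing value = 3.


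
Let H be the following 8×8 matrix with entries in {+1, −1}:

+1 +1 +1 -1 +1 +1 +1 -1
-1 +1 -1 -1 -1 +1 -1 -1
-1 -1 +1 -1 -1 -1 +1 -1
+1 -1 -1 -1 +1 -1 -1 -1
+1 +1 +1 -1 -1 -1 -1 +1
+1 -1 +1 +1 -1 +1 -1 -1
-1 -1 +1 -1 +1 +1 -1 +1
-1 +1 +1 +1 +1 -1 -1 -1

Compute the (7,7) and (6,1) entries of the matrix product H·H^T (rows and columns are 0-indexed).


Row 1 of H: [-1, 1, -1, -1, -1, 1, -1, -1].
Row 6 of H: [-1, -1, 1, -1, 1, 1, -1, 1].
Row 7 of H: [-1, 1, 1, 1, 1, -1, -1, -1].
(H·H^T)[7][7] = Σ_j H[7][j]·H[7][j] = (-1)² + (1)² + (1)² + (1)² + (1)² + (-1)² + (-1)² + (-1)² = 1 + 1 + 1 + 1 + 1 + 1 + 1 + 1 = 8.
(H·H^T)[6][1] = Σ_j H[6][j]·H[1][j] = (-1)·(-1) + (-1)·(1) + (1)·(-1) + (-1)·(-1) + (1)·(-1) + (1)·(1) + (-1)·(-1) + (1)·(-1) = 1 + -1 + -1 + 1 + -1 + 1 + 1 + -1 = 0.
So rows 6 and 1 are orthogonal; the diagonal entry equals n = 8.

(7,7) entry = 8; (6,1) entry = 0.


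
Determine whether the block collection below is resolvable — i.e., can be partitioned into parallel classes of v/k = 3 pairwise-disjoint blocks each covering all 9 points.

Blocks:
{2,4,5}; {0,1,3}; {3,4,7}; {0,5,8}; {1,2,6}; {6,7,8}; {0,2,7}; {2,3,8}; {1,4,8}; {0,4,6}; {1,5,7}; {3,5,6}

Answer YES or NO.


v = 9, block size k = 3, number of blocks = 12.
For resolvability, blocks must partition into parallel classes of size v/k = 3.
Total blocks must therefore be a multiple of 3: 12 = 3·4 + 0 ⇒ divisible ✓.
Greedy packing gives 4 candidate class(es). Each should be a full parallel class (size 3, covers all 9 points).
  Class 1 (3 blocks): {2,4,5}; {0,1,3}; {6,7,8}. Points covered: [0, 1, 2, 3, 4, 5, 6, 7, 8].
  Class 2 (3 blocks): {3,4,7}; {0,5,8}; {1,2,6}. Points covered: [0, 1, 2, 3, 4, 5, 6, 7, 8].
  Class 3 (3 blocks): {0,2,7}; {1,4,8}; {3,5,6}. Points covered: [0, 1, 2, 3, 4, 5, 6, 7, 8].
  Class 4 (3 blocks): {2,3,8}; {0,4,6}; {1,5,7}. Points covered: [0, 1, 2, 3, 4, 5, 6, 7, 8].
All classes full (size 3)? YES. All classes cover every point? YES.
Resolvable? YES.

YES


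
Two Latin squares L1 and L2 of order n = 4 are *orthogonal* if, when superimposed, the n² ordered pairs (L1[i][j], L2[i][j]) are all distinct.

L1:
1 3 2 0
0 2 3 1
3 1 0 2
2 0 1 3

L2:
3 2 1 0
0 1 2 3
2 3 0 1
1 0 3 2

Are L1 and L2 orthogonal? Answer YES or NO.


Form the n² = 16 superimposed pairs (L1[i][j], L2[i][j]), row by row (rows and columns indexed from 0):
row 0: (1,3) (3,2) (2,1) (0,0)
row 1: (0,0) (2,1) (3,2) (1,3)
row 2: (3,2) (1,3) (0,0) (2,1)
row 3: (2,1) (0,0) (1,3) (3,2)
Orthogonality requires all 16 pairs distinct.
But the pair (0,0) repeats: cell (0,3) has L1 = 0, L2 = 0, and cell (1,0) has L1 = 0, L2 = 0.
A repeated pair means some other pair never occurs (only 4 distinct pairs out of 16), so the squares are not orthogonal.
Conclusion: NO.

NO


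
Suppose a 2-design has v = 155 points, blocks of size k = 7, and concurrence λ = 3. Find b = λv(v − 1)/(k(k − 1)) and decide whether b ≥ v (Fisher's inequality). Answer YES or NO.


r = λ(v − 1)/(k − 1) = 3·154/6 = 77.
b = vr/k = 155·77/7 = 1705.
Fisher's inequality: b ≥ v ⇔ 1705 ≥ 155? YES.

YES


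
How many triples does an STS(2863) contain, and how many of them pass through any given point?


An STS(v) is a 2-(v, 3, 1) BIBD: block size k = 3, λ = 1.
Replication: r(k − 1) = λ(v − 1) ⇒ r·2 = 2863 − 1 = 2862 ⇒ r = 1431.
Block count: b = v(v − 1)/6 = 2863·2862/6 = 8193906/6 = 1365651.

r = 1431, b = 1365651.


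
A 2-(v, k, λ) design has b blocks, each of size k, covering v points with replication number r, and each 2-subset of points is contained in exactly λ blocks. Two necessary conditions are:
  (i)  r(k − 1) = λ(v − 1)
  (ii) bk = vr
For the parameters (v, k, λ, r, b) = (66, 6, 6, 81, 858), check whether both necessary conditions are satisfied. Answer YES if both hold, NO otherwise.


Condition (i): r(k − 1) = 81·5 = 405; λ(v − 1) = 6·65 = 390. Match? NO.
Condition (ii): bk = 858·6 = 5148; vr = 66·81 = 5346. Match? NO.
Both conditions hold? NO.

NO


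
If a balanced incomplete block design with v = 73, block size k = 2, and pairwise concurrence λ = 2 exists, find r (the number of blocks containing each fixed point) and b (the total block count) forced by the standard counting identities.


Any 2-(v, k, λ) BIBD satisfies two necessary conditions:
  (i)  Each point sits in r blocks, and counting incidences through any fixed point gives r(k − 1) = λ(v − 1), so r = λ(v − 1)/(k − 1).
  (ii) Total incidences bk = vr, so b = vr/k.
Step 1: r = λ(v − 1)/(k − 1) = 2·(73 − 1)/(2 − 1) = 2·72/1 = 144/1 = 144.
Step 2: b = vr/k = 73·144/2 = 10512/2 = 5256.
Check integrality: r = 144 ∈ Z ✓, b = 5256 ∈ Z ✓.
(These identities are necessary conditions: they determine r and b for any design with these parameters, but do not by themselves prove that one exists.)

r = 144, b = 5256.


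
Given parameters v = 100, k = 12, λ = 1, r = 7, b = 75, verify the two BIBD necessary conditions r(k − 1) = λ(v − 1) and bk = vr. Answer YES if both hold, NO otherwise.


Condition (i): r(k − 1) = 7·11 = 77; λ(v − 1) = 1·99 = 99. Match? NO.
Condition (ii): bk = 75·12 = 900; vr = 100·7 = 700. Match? NO.
Both conditions hold? NO.

NO


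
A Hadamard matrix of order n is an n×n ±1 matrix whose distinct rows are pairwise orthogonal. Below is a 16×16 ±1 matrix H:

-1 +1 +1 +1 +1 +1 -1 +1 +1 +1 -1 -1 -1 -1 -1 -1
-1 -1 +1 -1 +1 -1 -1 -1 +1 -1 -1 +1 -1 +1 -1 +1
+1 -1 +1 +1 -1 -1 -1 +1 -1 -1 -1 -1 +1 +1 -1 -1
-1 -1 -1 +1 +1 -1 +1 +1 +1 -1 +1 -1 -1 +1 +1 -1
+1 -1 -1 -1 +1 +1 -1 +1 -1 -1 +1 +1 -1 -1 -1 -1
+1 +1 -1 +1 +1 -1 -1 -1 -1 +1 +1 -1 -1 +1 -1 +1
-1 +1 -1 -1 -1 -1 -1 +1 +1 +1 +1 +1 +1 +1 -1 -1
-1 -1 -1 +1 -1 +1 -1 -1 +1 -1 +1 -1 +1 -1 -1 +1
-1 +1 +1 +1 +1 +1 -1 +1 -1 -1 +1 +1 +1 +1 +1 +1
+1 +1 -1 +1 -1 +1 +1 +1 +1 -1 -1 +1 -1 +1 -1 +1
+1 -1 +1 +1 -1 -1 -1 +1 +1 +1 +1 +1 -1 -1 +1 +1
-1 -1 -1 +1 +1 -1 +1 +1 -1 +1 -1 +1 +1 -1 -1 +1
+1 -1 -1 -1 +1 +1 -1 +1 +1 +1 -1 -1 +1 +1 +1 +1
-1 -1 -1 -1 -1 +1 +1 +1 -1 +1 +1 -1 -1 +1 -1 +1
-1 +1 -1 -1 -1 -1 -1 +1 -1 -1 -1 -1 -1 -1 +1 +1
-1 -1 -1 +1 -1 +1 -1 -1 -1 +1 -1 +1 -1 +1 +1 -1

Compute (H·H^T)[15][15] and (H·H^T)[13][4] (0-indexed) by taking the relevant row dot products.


Row 4 of H: [1, -1, -1, -1, 1, 1, -1, 1, -1, -1, 1, 1, -1, -1, -1, -1].
Row 13 of H: [-1, -1, -1, -1, -1, 1, 1, 1, -1, 1, 1, -1, -1, 1, -1, 1].
Row 15 of H: [-1, -1, -1, 1, -1, 1, -1, -1, -1, 1, -1, 1, -1, 1, 1, -1].
(H·H^T)[15][15] = Σ_j H[15][j]·H[15][j] = (-1)² + (-1)² + (-1)² + (1)² + (-1)² + (1)² + (-1)² + (-1)² + (-1)² + (1)² + (-1)² + (1)² + (-1)² + (1)² + (1)² + (-1)² = 1 + 1 + 1 + 1 + 1 + 1 + 1 + 1 + 1 + 1 + 1 + 1 + 1 + 1 + 1 + 1 = 16.
(H·H^T)[13][4] = Σ_j H[13][j]·H[4][j] = (-1)·(1) + (-1)·(-1) + (-1)·(-1) + (-1)·(-1) + (-1)·(1) + (1)·(1) + (1)·(-1) + (1)·(1) + (-1)·(-1) + (1)·(-1) + (1)·(1) + (-1)·(1) + (-1)·(-1) + (1)·(-1) + (-1)·(-1) + (1)·(-1) = -1 + 1 + 1 + 1 + -1 + 1 + -1 + 1 + 1 + -1 + 1 + -1 + 1 + -1 + 1 + -1 = 2.
Rows 13 and 4 are not orthogonal (dot product = 2 ≠ 0), so H is not a Hadamard matrix.

(15,15) entry = 16; (13,4) entry = 2.


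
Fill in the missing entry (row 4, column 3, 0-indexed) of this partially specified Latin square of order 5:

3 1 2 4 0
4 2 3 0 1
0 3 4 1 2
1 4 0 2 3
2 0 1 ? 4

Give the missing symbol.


Row 4 contains symbols [0, 1, 2, 4] — missing [3].
Column 3 contains symbols [0, 1, 2, 4] — missing [3].
The missing symbol must appear in both missing sets; intersection = [3].
Therefore the hidden value is 3.

Missing value = 3.


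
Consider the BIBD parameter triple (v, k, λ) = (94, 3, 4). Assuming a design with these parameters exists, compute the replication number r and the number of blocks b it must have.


Any 2-(v, k, λ) BIBD satisfies two necessary conditions:
  (i)  Each point sits in r blocks, and counting incidences through any fixed point gives r(k − 1) = λ(v − 1), so r = λ(v − 1)/(k − 1).
  (ii) Total incidences bk = vr, so b = vr/k.
Step 1: r = λ(v − 1)/(k − 1) = 4·(94 − 1)/(3 − 1) = 4·93/2 = 372/2 = 186.
Step 2: b = vr/k = 94·186/3 = 17484/3 = 5828.
Check integrality: r = 186 ∈ Z ✓, b = 5828 ∈ Z ✓.
(These identities are necessary conditions: they determine r and b for any design with these parameters, but do not by themselves prove that one exists.)

r = 186, b = 5828.


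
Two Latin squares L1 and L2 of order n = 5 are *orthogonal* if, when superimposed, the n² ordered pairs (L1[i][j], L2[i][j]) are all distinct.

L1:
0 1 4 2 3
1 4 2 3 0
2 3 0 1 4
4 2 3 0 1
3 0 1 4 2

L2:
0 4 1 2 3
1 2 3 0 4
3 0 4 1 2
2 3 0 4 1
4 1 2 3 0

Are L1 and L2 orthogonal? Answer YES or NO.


Form the n² = 25 superimposed pairs (L1[i][j], L2[i][j]), row by row (rows and columns indexed from 0):
row 0: (0,0) (1,4) (4,1) (2,2) (3,3)
row 1: (1,1) (4,2) (2,3) (3,0) (0,4)
row 2: (2,3) (3,0) (0,4) (1,1) (4,2)
row 3: (4,2) (2,3) (3,0) (0,4) (1,1)
row 4: (3,4) (0,1) (1,2) (4,3) (2,0)
Orthogonality requires all 25 pairs distinct.
But the pair (2,3) repeats: cell (1,2) has L1 = 2, L2 = 3, and cell (2,0) has L1 = 2, L2 = 3.
A repeated pair means some other pair never occurs (only 15 distinct pairs out of 25), so the squares are not orthogonal.
Conclusion: NO.

NO


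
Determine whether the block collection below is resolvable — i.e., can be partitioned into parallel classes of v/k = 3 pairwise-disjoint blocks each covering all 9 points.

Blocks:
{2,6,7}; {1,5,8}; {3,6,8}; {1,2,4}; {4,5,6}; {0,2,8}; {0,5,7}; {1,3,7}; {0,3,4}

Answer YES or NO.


v = 9, block size k = 3, number of blocks = 9.
For resolvability, blocks must partition into parallel classes of size v/k = 3.
Total blocks must therefore be a multiple of 3: 9 = 3·3 + 0 ⇒ divisible ✓.
Greedy packing gives 3 candidate class(es). Each should be a full parallel class (size 3, covers all 9 points).
  Class 1 (3 blocks): {2,6,7}; {1,5,8}; {0,3,4}. Points covered: [0, 1, 2, 3, 4, 5, 6, 7, 8].
  Class 2 (3 blocks): {3,6,8}; {1,2,4}; {0,5,7}. Points covered: [0, 1, 2, 3, 4, 5, 6, 7, 8].
  Class 3 (3 blocks): {4,5,6}; {0,2,8}; {1,3,7}. Points covered: [0, 1, 2, 3, 4, 5, 6, 7, 8].
All classes full (size 3)? YES. All classes cover every point? YES.
Resolvable? YES.

YES


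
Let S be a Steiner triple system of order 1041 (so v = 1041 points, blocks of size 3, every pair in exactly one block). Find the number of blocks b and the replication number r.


An STS(v) is a 2-(v, 3, 1) BIBD: block size k = 3, λ = 1.
Replication: r(k − 1) = λ(v − 1) ⇒ r·2 = 1041 − 1 = 1040 ⇒ r = 520.
Block count: bk = vr ⇒ b·3 = 1041·520 = 541320 ⇒ b = 180440.
(Check via b = v(v − 1)/6 = 1041·1040/6 = 1082640/6 = 180440.)

r = 520, b = 180440.


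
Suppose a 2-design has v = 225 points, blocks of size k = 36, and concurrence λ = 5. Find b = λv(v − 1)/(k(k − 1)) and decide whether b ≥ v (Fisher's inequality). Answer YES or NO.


b = λv(v − 1)/(k(k − 1)) = 5·225·224/(36·35) = 252000/1260 = 200.
Compare with v = 225: b < v, so Fisher's inequality fails.

NO


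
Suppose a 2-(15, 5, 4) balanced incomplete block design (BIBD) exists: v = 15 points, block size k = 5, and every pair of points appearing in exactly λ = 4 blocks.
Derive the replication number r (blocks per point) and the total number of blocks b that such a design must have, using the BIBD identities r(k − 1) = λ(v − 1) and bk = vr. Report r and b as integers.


Any 2-(v, k, λ) BIBD satisfies two necessary conditions:
  (i)  Each point sits in r blocks, and counting incidences through any fixed point gives r(k − 1) = λ(v − 1), so r = λ(v − 1)/(k − 1).
  (ii) Total incidences bk = vr, so b = vr/k.
Step 1: r = λ(v − 1)/(k − 1) = 4·(15 − 1)/(5 − 1) = 4·14/4 = 56/4 = 14.
Step 2: b = vr/k = 15·14/5 = 210/5 = 42.
Check integrality: r = 14 ∈ Z ✓, b = 42 ∈ Z ✓.
(These identities are necessary conditions: they determine r and b for any design with these parameters, but do not by themselves prove that one exists.)

r = 14, b = 42.


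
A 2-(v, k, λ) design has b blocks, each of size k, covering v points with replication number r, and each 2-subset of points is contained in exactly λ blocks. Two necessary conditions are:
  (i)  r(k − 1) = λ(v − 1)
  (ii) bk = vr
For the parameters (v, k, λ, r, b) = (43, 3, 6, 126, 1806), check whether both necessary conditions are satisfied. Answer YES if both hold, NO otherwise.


Condition (i): r(k − 1) = 126·2 = 252; λ(v − 1) = 6·42 = 252. Match? YES.
Condition (ii): bk = 1806·3 = 5418; vr = 43·126 = 5418. Match? YES.
Both conditions hold? YES.

YES


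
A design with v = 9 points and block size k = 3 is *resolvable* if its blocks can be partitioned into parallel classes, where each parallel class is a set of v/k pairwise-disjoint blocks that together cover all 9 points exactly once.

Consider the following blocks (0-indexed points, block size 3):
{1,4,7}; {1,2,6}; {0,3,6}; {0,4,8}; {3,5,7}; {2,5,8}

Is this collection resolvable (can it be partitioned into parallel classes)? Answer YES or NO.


v = 9, block size k = 3, number of blocks = 6.
For resolvability, blocks must partition into parallel classes of size v/k = 3.
Total blocks must therefore be a multiple of 3: 6 = 3·2 + 0 ⇒ divisible ✓.
Greedy packing gives 2 candidate class(es). Each should be a full parallel class (size 3, covers all 9 points).
  Class 1 (3 blocks): {1,4,7}; {0,3,6}; {2,5,8}. Points covered: [0, 1, 2, 3, 4, 5, 6, 7, 8].
  Class 2 (3 blocks): {1,2,6}; {0,4,8}; {3,5,7}. Points covered: [0, 1, 2, 3, 4, 5, 6, 7, 8].
All classes full (size 3)? YES. All classes cover every point? YES.
Resolvable? YES.

YES


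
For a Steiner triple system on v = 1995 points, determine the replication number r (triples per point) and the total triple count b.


An STS(v) is a 2-(v, 3, 1) BIBD: block size k = 3, λ = 1.
Replication: r(k − 1) = λ(v − 1) ⇒ r·2 = 1995 − 1 = 1994 ⇒ r = 997.
Block count: b = v(v − 1)/6 = 1995·1994/6 = 3978030/6 = 663005.

r = 997, b = 663005.


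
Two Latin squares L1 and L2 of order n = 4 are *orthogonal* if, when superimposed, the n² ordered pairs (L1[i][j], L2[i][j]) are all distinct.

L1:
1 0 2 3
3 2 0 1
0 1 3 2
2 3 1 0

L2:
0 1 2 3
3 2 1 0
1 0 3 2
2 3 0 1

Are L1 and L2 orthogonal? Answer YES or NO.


Form the n² = 16 superimposed pairs (L1[i][j], L2[i][j]), row by row (rows and columns indexed from 0):
row 0: (1,0) (0,1) (2,2) (3,3)
row 1: (3,3) (2,2) (0,1) (1,0)
row 2: (0,1) (1,0) (3,3) (2,2)
row 3: (2,2) (3,3) (1,0) (0,1)
Orthogonality requires all 16 pairs distinct.
But the pair (3,3) repeats: cell (0,3) has L1 = 3, L2 = 3, and cell (1,0) has L1 = 3, L2 = 3.
A repeated pair means some other pair never occurs (only 4 distinct pairs out of 16), so the squares are not orthogonal.
Conclusion: NO.

NO


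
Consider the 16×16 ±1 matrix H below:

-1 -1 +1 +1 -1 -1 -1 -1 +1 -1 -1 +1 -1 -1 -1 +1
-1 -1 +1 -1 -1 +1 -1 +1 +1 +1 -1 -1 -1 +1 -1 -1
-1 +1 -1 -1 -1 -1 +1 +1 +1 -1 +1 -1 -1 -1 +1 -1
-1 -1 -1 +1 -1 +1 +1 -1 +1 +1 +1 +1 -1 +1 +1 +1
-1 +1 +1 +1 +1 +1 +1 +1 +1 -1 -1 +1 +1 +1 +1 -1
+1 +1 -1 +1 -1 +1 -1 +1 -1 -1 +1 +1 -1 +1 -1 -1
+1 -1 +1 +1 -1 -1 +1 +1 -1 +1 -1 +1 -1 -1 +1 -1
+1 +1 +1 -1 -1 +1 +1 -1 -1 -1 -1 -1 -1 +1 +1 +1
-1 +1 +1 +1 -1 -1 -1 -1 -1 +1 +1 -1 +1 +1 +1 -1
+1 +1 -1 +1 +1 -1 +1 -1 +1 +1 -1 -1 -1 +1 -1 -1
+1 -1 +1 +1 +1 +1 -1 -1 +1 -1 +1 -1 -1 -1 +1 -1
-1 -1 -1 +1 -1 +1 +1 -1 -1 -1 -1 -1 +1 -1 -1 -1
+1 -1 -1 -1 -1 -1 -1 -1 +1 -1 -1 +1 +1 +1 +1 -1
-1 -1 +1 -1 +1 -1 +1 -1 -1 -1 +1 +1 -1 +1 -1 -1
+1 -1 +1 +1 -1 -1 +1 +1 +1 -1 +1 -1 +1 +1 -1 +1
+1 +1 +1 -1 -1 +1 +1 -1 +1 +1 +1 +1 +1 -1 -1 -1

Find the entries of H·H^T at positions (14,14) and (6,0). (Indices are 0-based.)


Row 0 of H: [-1, -1, 1, 1, -1, -1, -1, -1, 1, -1, -1, 1, -1, -1, -1, 1].
Row 6 of H: [1, -1, 1, 1, -1, -1, 1, 1, -1, 1, -1, 1, -1, -1, 1, -1].
Row 14 of H: [1, -1, 1, 1, -1, -1, 1, 1, 1, -1, 1, -1, 1, 1, -1, 1].
(H·H^T)[14][14] = Σ_j H[14][j]·H[14][j] = (1)² + (-1)² + (1)² + (1)² + (-1)² + (-1)² + (1)² + (1)² + (1)² + (-1)² + (1)² + (-1)² + (1)² + (1)² + (-1)² + (1)² = 1 + 1 + 1 + 1 + 1 + 1 + 1 + 1 + 1 + 1 + 1 + 1 + 1 + 1 + 1 + 1 = 16.
(H·H^T)[6][0] = Σ_j H[6][j]·H[0][j] = (1)·(-1) + (-1)·(-1) + (1)·(1) + (1)·(1) + (-1)·(-1) + (-1)·(-1) + (1)·(-1) + (1)·(-1) + (-1)·(1) + (1)·(-1) + (-1)·(-1) + (1)·(1) + (-1)·(-1) + (-1)·(-1) + (1)·(-1) + (-1)·(1) = -1 + 1 + 1 + 1 + 1 + 1 + -1 + -1 + -1 + -1 + 1 + 1 + 1 + 1 + -1 + -1 = 2.
Rows 6 and 0 are not orthogonal (dot product = 2 ≠ 0), so H is not a Hadamard matrix.

(14,14) entry = 16; (6,0) entry = 2.


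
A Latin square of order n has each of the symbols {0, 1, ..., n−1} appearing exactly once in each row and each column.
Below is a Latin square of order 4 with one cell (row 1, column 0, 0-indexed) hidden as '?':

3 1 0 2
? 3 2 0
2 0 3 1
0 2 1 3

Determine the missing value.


Row 1 contains symbols [0, 2, 3] — missing [1].
Column 0 contains symbols [0, 2, 3] — missing [1].
The missing symbol must appear in both missing sets; intersection = [1].
Therefore the hidden value is 1.

Missing value = 1.
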